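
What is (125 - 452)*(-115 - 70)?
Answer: 60495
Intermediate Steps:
(125 - 452)*(-115 - 70) = -327*(-185) = 60495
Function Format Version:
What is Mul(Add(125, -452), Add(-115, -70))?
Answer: 60495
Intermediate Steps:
Mul(Add(125, -452), Add(-115, -70)) = Mul(-327, -185) = 60495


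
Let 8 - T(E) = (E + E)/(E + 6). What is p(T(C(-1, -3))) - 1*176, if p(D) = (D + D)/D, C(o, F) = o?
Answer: -174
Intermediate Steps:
T(E) = 8 - 2*E/(6 + E) (T(E) = 8 - (E + E)/(E + 6) = 8 - 2*E/(6 + E))
p(D) = 2 (p(D) = (2*D)/D = 2)
p(T(C(-1, -3))) - 1*176 = 2 - 1*176 = 2 - 176 = -174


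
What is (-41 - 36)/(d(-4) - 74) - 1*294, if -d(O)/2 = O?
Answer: -1757/6 ≈ -292.83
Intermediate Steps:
d(O) = -2*O
(-41 - 36)/(d(-4) - 74) - 1*294 = (-41 - 36)/(-2*(-4) - 74) - 1*294 = -77/(8 - 74) - 294 = -77/(-66) - 294 = -77*(-1/66) - 294 = 7/6 - 294 = -1757/6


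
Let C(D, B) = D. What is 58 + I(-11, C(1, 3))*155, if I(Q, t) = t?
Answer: 213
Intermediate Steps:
58 + I(-11, C(1, 3))*155 = 58 + 1*155 = 58 + 155 = 213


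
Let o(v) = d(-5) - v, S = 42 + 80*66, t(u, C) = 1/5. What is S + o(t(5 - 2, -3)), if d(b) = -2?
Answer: 26599/5 ≈ 5319.8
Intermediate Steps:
t(u, C) = 1/5
S = 5322 (S = 42 + 5280 = 5322)
o(v) = -2 - v
S + o(t(5 - 2, -3)) = 5322 + (-2 - 1*1/5) = 5322 + (-2 - 1/5) = 5322 - 11/5 = 26599/5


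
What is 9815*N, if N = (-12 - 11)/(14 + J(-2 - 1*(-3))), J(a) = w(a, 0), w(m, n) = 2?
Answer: -225745/16 ≈ -14109.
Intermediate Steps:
J(a) = 2
N = -23/16 (N = (-12 - 11)/(14 + 2) = -23/16 ≈ -1.4375)
9815*N = 9815*(-23/16) = -225745/16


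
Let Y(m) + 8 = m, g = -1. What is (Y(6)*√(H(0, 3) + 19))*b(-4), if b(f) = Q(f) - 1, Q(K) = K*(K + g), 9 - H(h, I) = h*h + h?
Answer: -76*√7 ≈ -201.08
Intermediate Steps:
H(h, I) = 9 - h - h² (H(h, I) = 9 - (h*h + h) = 9 - (h² + h) = 9 - (h + h²) = 9 + (-h - h²) = 9 - h - h²)
Q(K) = K*(-1 + K) (Q(K) = K*(K - 1) = K*(-1 + K))
Y(m) = -8 + m
b(f) = -1 + f*(-1 + f) (b(f) = f*(-1 + f) - 1 = -1 + f*(-1 + f))
(Y(6)*√(H(0, 3) + 19))*b(-4) = ((-8 + 6)*√((9 - 1*0 - 1*0²) + 19))*(-1 - 4*(-1 - 4)) = (-2*√((9 + 0 - 1*0) + 19))*(-1 - 4*(-5)) = (-2*√((9 + 0 + 0) + 19))*(-1 + 20) = -2*√(9 + 19)*19 = -4*√7*19 = -76*√7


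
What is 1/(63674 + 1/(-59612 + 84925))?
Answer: 25313/1611779963 ≈ 1.5705e-5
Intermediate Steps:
1/(63674 + 1/(-59612 + 84925)) = 1/(63674 + 1/25313) = 1/(1611779963/25313) = 25313/1611779963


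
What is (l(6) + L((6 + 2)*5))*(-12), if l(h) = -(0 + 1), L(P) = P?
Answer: -468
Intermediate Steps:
l(h) = -1 (l(h) = -1*1 = -1)
(l(6) + L((6 + 2)*5))*(-12) = (-1 + (6 + 2)*5)*(-12) = (-1 + 8*5)*(-12) = (-1 + 40)*(-12) = 39*(-12) = -468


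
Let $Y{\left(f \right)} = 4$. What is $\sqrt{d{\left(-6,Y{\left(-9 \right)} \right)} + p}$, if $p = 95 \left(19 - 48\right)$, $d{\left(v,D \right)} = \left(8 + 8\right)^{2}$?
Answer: $7 i \sqrt{51} \approx 49.99 i$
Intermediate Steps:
$d{\left(v,D \right)} = 256$ ($d{\left(v,D \right)} = 16^{2} = 256$)
$p = -2755$ ($p = 95 \left(-29\right) = -2755$)
$\sqrt{d{\left(-6,Y{\left(-9 \right)} \right)} + p} = \sqrt{256 - 2755} = \sqrt{-2499} = 7 i \sqrt{51}$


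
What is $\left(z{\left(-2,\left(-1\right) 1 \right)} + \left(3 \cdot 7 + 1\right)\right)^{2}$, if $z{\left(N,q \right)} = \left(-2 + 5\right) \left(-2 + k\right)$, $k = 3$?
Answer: $625$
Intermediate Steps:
$z{\left(N,q \right)} = 3$ ($z{\left(N,q \right)} = \left(-2 + 5\right) \left(-2 + 3\right) = 3 \cdot 1 = 3$)
$\left(z{\left(-2,\left(-1\right) 1 \right)} + \left(3 \cdot 7 + 1\right)\right)^{2} = \left(3 + \left(3 \cdot 7 + 1\right)\right)^{2} = \left(3 + \left(21 + 1\right)\right)^{2} = \left(3 + 22\right)^{2} = 25^{2} = 625$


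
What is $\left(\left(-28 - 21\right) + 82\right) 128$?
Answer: $4224$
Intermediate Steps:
$\left(\left(-28 - 21\right) + 82\right) 128 = \left(-49 + 82\right) 128 = 33 \cdot 128 = 4224$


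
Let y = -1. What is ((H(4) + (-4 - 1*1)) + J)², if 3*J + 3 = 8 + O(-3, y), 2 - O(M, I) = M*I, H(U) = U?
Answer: ⅑ ≈ 0.11111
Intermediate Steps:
O(M, I) = 2 - I*M (O(M, I) = 2 - M*I = 2 - I*M)
J = 4/3 (J = -1 + (8 + (2 - 1*(-1)*(-3)))/3 = -1 + (8 + (2 - 3))/3 = -1 + (8 - 1)/3 = -1 + (⅓)*7 = -1 + 7/3 = 4/3 ≈ 1.3333)
((H(4) + (-4 - 1*1)) + J)² = ((4 + (-4 - 1*1)) + 4/3)² = ((4 + (-4 - 1)) + 4/3)² = ((4 - 5) + 4/3)² = (-1 + 4/3)² = (⅓)² = ⅑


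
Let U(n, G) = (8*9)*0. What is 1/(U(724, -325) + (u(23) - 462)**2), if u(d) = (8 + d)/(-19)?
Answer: 361/77598481 ≈ 4.6522e-6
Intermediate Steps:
U(n, G) = 0 (U(n, G) = 72*0 = 0)
u(d) = -8/19 - d/19 (u(d) = (8 + d)*(-1/19) = -8/19 - d/19)
1/(U(724, -325) + (u(23) - 462)**2) = 1/(0 + ((-8/19 - 1/19*23) - 462)**2) = 1/(0 + ((-8/19 - 23/19) - 462)**2) = 1/(0 + (-31/19 - 462)**2) = 1/(0 + (-8809/19)**2) = 1/(0 + 77598481/361) = 1/(77598481/361) = 361/77598481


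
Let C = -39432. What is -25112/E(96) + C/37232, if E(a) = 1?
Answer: -116876177/4654 ≈ -25113.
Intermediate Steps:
-25112/E(96) + C/37232 = -25112/1 - 39432/37232 = -25112*1 - 39432*1/37232 = -25112 - 4929/4654 = -116876177/4654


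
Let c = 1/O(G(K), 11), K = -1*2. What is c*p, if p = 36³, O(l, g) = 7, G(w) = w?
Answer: 46656/7 ≈ 6665.1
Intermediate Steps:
K = -2
p = 46656
c = ⅐ (c = 1/7 = ⅐ ≈ 0.14286)
c*p = (⅐)*46656 = 46656/7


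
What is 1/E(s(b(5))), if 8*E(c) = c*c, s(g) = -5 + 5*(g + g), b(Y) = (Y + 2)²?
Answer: 8/235225 ≈ 3.4010e-5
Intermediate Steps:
b(Y) = (2 + Y)²
s(g) = -5 + 10*g (s(g) = -5 + 5*(2*g) = -5 + 10*g)
E(c) = c²/8 (E(c) = (c*c)/8 = c²/8)
1/E(s(b(5))) = 1/((-5 + 10*(2 + 5)²)²/8) = 1/((-5 + 10*7²)²/8) = 1/((-5 + 10*49)²/8) = 1/((-5 + 490)²/8) = 1/((⅛)*485²) = 1/((⅛)*235225) = 1/(235225/8) = 8/235225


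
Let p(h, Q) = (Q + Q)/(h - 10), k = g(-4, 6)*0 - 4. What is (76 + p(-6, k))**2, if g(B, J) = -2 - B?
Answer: 23409/4 ≈ 5852.3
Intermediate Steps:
k = -4 (k = (-2 - 1*(-4))*0 - 4 = (-2 + 4)*0 - 4 = 2*0 - 4 = 0 - 4 = -4)
p(h, Q) = 2*Q/(-10 + h) (p(h, Q) = (2*Q)/(-10 + h) = 2*Q/(-10 + h))
(76 + p(-6, k))**2 = (76 + 2*(-4)/(-10 - 6))**2 = (76 + 2*(-4)/(-16))**2 = (76 + 2*(-4)*(-1/16))**2 = (76 + 1/2)**2 = (153/2)**2 = 23409/4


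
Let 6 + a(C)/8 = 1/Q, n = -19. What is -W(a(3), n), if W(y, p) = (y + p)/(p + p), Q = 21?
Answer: -1399/798 ≈ -1.7531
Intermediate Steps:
a(C) = -1000/21 (a(C) = -48 + 8/21 = -1000/21)
W(y, p) = (p + y)/(2*p) (W(y, p) = (p + y)/((2*p)) = (p + y)*(1/(2*p)) = (p + y)/(2*p))
-W(a(3), n) = -(-19 - 1000/21)/(2*(-19)) = -(-1)*(-1399)/(2*19*21) = -1*1399/798 = -1399/798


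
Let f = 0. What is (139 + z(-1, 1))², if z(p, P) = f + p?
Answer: 19044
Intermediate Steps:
z(p, P) = p (z(p, P) = 0 + p = p)
(139 + z(-1, 1))² = (139 - 1)² = 138² = 19044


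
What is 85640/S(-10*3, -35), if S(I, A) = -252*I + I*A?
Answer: 8564/861 ≈ 9.9466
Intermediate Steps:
S(I, A) = -252*I + A*I
85640/S(-10*3, -35) = 85640/(((-10*3)*(-252 - 35))) = 85640/((-30*(-287))) = 85640/8610 = 85640*(1/8610) = 8564/861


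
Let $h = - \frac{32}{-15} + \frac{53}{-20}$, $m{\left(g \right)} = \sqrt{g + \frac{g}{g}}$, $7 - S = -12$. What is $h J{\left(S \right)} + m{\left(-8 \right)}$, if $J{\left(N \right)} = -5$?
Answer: $\frac{31}{12} + i \sqrt{7} \approx 2.5833 + 2.6458 i$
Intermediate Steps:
$S = 19$ ($S = 7 - -12 = 7 + 12 = 19$)
$m{\left(g \right)} = \sqrt{1 + g}$ ($m{\left(g \right)} = \sqrt{g + 1} = \sqrt{1 + g}$)
$h = - \frac{31}{60}$ ($h = \left(-32\right) \left(- \frac{1}{15}\right) + 53 \left(- \frac{1}{20}\right) = \frac{32}{15} - \frac{53}{20} = - \frac{31}{60} \approx -0.51667$)
$h J{\left(S \right)} + m{\left(-8 \right)} = \left(- \frac{31}{60}\right) \left(-5\right) + \sqrt{1 - 8} = \frac{31}{12} + \sqrt{-7} = \frac{31}{12} + i \sqrt{7}$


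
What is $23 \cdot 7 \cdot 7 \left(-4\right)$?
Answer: $-4508$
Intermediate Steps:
$23 \cdot 7 \cdot 7 \left(-4\right) = 23 \cdot 49 \left(-4\right) = 23 \left(-196\right) = -4508$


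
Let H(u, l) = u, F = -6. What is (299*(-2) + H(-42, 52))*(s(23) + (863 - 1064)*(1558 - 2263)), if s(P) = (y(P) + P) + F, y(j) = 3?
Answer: -90704000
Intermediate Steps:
s(P) = -3 + P (s(P) = (3 + P) - 6 = -3 + P)
(299*(-2) + H(-42, 52))*(s(23) + (863 - 1064)*(1558 - 2263)) = (299*(-2) - 42)*((-3 + 23) + (863 - 1064)*(1558 - 2263)) = (-598 - 42)*(20 - 201*(-705)) = -640*(20 + 141705) = -640*141725 = -90704000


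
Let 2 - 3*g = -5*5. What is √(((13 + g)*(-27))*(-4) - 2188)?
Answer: 2*√47 ≈ 13.711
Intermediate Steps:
g = 9 (g = ⅔ - (-5)*5/3 = ⅔ - ⅓*(-25) = ⅔ + 25/3 = 9)
√(((13 + g)*(-27))*(-4) - 2188) = √(((13 + 9)*(-27))*(-4) - 2188) = √((22*(-27))*(-4) - 2188) = √(-594*(-4) - 2188) = √(2376 - 2188) = √188 = 2*√47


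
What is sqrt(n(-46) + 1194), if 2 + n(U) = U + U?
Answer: 10*sqrt(11) ≈ 33.166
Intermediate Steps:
n(U) = -2 + 2*U (n(U) = -2 + (U + U) = -2 + 2*U)
sqrt(n(-46) + 1194) = sqrt((-2 + 2*(-46)) + 1194) = sqrt((-2 - 92) + 1194) = sqrt(-94 + 1194) = sqrt(1100) = 10*sqrt(11)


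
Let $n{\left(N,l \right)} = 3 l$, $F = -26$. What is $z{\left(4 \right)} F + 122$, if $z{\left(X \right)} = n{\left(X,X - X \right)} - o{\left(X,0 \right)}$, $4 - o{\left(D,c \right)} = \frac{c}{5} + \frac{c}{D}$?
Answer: $226$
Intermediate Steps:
$o{\left(D,c \right)} = 4 - \frac{c}{5} - \frac{c}{D}$ ($o{\left(D,c \right)} = 4 - \left(\frac{c}{5} + \frac{c}{D}\right) = 4 - \frac{c}{5} - \frac{c}{D}$)
$z{\left(X \right)} = -4$ ($z{\left(X \right)} = 3 \left(X - X\right) - \left(4 - 0 - \frac{0}{X}\right) = 3 \cdot 0 - \left(4 + 0 + 0\right) = 0 - 4 = -4$)
$z{\left(4 \right)} F + 122 = \left(-4\right) \left(-26\right) + 122 = 104 + 122 = 226$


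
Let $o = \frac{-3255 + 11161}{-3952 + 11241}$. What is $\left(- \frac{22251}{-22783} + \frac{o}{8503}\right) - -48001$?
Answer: $\frac{67781341811229876}{1412053135361} \approx 48002.0$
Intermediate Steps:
$o = \frac{7906}{7289} \approx 1.0846$
$\left(- \frac{22251}{-22783} + \frac{o}{8503}\right) - -48001 = \left(- \frac{22251}{-22783} + \frac{7906}{7289 \cdot 8503}\right) - -48001 = \left(\left(-22251\right) \left(- \frac{1}{22783}\right) + \frac{7906}{7289} \cdot \frac{1}{8503}\right) + 48001 = \left(\frac{22251}{22783} + \frac{7906}{61978367}\right) + 48001 = \frac{1379260766515}{1412053135361} + 48001 = \frac{67781341811229876}{1412053135361}$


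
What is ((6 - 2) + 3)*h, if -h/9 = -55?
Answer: 3465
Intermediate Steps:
h = 495 (h = -9*(-55) = 495)
((6 - 2) + 3)*h = ((6 - 2) + 3)*495 = (4 + 3)*495 = 7*495 = 3465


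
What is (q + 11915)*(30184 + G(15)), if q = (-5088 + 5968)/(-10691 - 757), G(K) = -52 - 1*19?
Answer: 513434328815/1431 ≈ 3.5879e+8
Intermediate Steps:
G(K) = -71 (G(K) = -52 - 19 = -71)
q = -110/1431 (q = 880/(-11448) = 880*(-1/11448) = -110/1431 ≈ -0.076869)
(q + 11915)*(30184 + G(15)) = (-110/1431 + 11915)*(30184 - 71) = (17050255/1431)*30113 = 513434328815/1431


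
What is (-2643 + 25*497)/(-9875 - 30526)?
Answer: -146/603 ≈ -0.24212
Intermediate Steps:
(-2643 + 25*497)/(-9875 - 30526) = (-2643 + 12425)/(-40401) = 9782*(-1/40401) = -146/603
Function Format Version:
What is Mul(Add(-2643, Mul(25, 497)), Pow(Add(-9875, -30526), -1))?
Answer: Rational(-146, 603) ≈ -0.24212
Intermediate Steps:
Mul(Add(-2643, Mul(25, 497)), Pow(Add(-9875, -30526), -1)) = Mul(Add(-2643, 12425), Pow(-40401, -1)) = Mul(9782, Rational(-1, 40401)) = Rational(-146, 603)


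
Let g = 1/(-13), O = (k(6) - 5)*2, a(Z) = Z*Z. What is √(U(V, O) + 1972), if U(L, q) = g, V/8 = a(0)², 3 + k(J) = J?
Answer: √333255/13 ≈ 44.406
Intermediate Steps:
k(J) = -3 + J
a(Z) = Z²
O = -4 (O = ((-3 + 6) - 5)*2 = (3 - 5)*2 = -2*2 = -4)
g = -1/13 ≈ -0.076923
V = 0 (V = 8*(0²)² = 8*0² = 8*0 = 0)
U(L, q) = -1/13
√(U(V, O) + 1972) = √(-1/13 + 1972) = √(25635/13) = √333255/13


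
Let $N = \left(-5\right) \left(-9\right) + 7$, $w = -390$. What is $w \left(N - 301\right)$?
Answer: $97110$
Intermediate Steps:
$N = 52$ ($N = 45 + 7 = 52$)
$w \left(N - 301\right) = - 390 \left(52 - 301\right) = \left(-390\right) \left(-249\right) = 97110$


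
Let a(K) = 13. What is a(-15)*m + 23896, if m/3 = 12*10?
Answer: 28576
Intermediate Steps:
m = 360 (m = 3*(12*10) = 3*120 = 360)
a(-15)*m + 23896 = 13*360 + 23896 = 4680 + 23896 = 28576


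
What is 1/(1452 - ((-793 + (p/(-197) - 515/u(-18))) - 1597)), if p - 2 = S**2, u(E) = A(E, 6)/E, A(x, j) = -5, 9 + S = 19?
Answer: 197/1122214 ≈ 0.00017555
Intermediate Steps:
S = 10 (S = -9 + 19 = 10)
u(E) = -5/E
p = 102 (p = 2 + 10**2 = 2 + 100 = 102)
1/(1452 - ((-793 + (p/(-197) - 515/u(-18))) - 1597)) = 1/(1452 - ((-793 + (102/(-197) - 515/((-5/(-18))))) - 1597)) = 1/(1452 - ((-793 + (102*(-1/197) - 515/((-5*(-1/18))))) - 1597)) = 1/(1452 - ((-793 + (-102/197 - 515/5/18)) - 1597)) = 1/(1452 - ((-793 + (-102/197 - 515*18/5)) - 1597)) = 1/(1452 - ((-793 + (-102/197 - 1854)) - 1597)) = 1/(1452 - ((-793 - 365340/197) - 1597)) = 1/(1452 - (-521561/197 - 1597)) = 1/(1452 - 1*(-836170/197)) = 1/(1452 + 836170/197) = 1/(1122214/197) = 197/1122214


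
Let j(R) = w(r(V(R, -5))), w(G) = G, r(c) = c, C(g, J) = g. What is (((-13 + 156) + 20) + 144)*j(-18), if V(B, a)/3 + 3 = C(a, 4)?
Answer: -7368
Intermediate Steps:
V(B, a) = -9 + 3*a
j(R) = -24 (j(R) = -9 + 3*(-5) = -9 - 15 = -24)
(((-13 + 156) + 20) + 144)*j(-18) = (((-13 + 156) + 20) + 144)*(-24) = ((143 + 20) + 144)*(-24) = (163 + 144)*(-24) = 307*(-24) = -7368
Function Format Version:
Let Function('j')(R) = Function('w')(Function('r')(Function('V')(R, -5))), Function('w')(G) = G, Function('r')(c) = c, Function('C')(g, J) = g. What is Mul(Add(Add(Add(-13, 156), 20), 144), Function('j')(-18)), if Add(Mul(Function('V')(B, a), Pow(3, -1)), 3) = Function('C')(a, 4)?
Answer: -7368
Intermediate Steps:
Function('V')(B, a) = Add(-9, Mul(3, a))
Function('j')(R) = -24 (Function('j')(R) = Add(-9, Mul(3, -5)) = Add(-9, -15) = -24)
Mul(Add(Add(Add(-13, 156), 20), 144), Function('j')(-18)) = Mul(Add(Add(Add(-13, 156), 20), 144), -24) = Mul(Add(Add(143, 20), 144), -24) = Mul(Add(163, 144), -24) = Mul(307, -24) = -7368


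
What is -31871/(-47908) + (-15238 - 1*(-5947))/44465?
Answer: 4788329/10493740 ≈ 0.45630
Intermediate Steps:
-31871/(-47908) + (-15238 - 1*(-5947))/44465 = -31871*(-1/47908) + (-15238 + 5947)*(1/44465) = 157/236 - 9291*1/44465 = 157/236 - 9291/44465 = 4788329/10493740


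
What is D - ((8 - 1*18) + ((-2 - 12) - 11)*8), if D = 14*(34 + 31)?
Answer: 1120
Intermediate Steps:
D = 910 (D = 14*65 = 910)
D - ((8 - 1*18) + ((-2 - 12) - 11)*8) = 910 - ((8 - 1*18) + ((-2 - 12) - 11)*8) = 910 - ((8 - 18) + (-14 - 11)*8) = 910 - (-10 - 25*8) = 910 - (-10 - 200) = 910 - 1*(-210) = 910 + 210 = 1120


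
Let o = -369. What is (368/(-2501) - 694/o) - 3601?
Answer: -81015887/22509 ≈ -3599.3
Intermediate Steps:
(368/(-2501) - 694/o) - 3601 = (368/(-2501) - 694/(-369)) - 3601 = (368*(-1/2501) - 694*(-1/369)) - 3601 = (-368/2501 + 694/369) - 3601 = 39022/22509 - 3601 = -81015887/22509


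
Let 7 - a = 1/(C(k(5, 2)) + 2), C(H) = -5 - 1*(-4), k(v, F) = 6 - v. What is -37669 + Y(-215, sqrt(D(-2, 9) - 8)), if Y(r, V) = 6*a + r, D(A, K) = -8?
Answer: -37848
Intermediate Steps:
C(H) = -1 (C(H) = -5 + 4 = -1)
a = 6 (a = 7 - 1/(-1 + 2) = 7 - 1/1 = 7 - 1*1 = 7 - 1 = 6)
Y(r, V) = 36 + r (Y(r, V) = 6*6 + r = 36 + r)
-37669 + Y(-215, sqrt(D(-2, 9) - 8)) = -37669 + (36 - 215) = -37669 - 179 = -37848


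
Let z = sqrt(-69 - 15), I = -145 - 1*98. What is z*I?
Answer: -486*I*sqrt(21) ≈ -2227.1*I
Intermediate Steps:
I = -243 (I = -145 - 98 = -243)
z = 2*I*sqrt(21) (z = sqrt(-84) = 2*I*sqrt(21) ≈ 9.1651*I)
z*I = (2*I*sqrt(21))*(-243) = -486*I*sqrt(21)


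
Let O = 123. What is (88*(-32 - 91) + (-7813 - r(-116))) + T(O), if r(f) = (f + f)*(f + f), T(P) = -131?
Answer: -72592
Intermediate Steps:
r(f) = 4*f² (r(f) = (2*f)*(2*f) = 4*f²)
(88*(-32 - 91) + (-7813 - r(-116))) + T(O) = (88*(-32 - 91) + (-7813 - 4*(-116)²)) - 131 = (88*(-123) + (-7813 - 4*13456)) - 131 = (-10824 + (-7813 - 1*53824)) - 131 = (-10824 + (-7813 - 53824)) - 131 = (-10824 - 61637) - 131 = -72461 - 131 = -72592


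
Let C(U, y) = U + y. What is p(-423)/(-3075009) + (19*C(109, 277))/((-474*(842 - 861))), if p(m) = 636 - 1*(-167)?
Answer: 65920714/80975237 ≈ 0.81409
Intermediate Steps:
p(m) = 803 (p(m) = 636 + 167 = 803)
p(-423)/(-3075009) + (19*C(109, 277))/((-474*(842 - 861))) = 803/(-3075009) + (19*(109 + 277))/((-474*(842 - 861))) = 803*(-1/3075009) + (19*386)/((-474*(-19))) = -803/3075009 + 7334/9006 = -803/3075009 + 7334*(1/9006) = -803/3075009 + 193/237 = 65920714/80975237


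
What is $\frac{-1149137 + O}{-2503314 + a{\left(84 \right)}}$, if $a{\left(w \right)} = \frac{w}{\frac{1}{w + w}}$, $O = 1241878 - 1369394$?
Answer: $\frac{425551}{829734} \approx 0.51288$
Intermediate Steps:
$O = -127516$
$a{\left(w \right)} = 2 w^{2}$ ($a{\left(w \right)} = \frac{w}{\frac{1}{2 w}} = \frac{w}{\frac{1}{2} \frac{1}{w}} = w 2 w = 2 w^{2}$)
$\frac{-1149137 + O}{-2503314 + a{\left(84 \right)}} = \frac{-1149137 - 127516}{-2503314 + 2 \cdot 84^{2}} = - \frac{1276653}{-2503314 + 2 \cdot 7056} = - \frac{1276653}{-2503314 + 14112} = - \frac{1276653}{-2489202} = \left(-1276653\right) \left(- \frac{1}{2489202}\right) = \frac{425551}{829734}$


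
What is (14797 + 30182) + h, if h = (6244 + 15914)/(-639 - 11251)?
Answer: 267389076/5945 ≈ 44977.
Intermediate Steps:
h = -11079/5945 (h = 22158/(-11890) = 22158*(-1/11890) = -11079/5945 ≈ -1.8636)
(14797 + 30182) + h = (14797 + 30182) - 11079/5945 = 44979 - 11079/5945 = 267389076/5945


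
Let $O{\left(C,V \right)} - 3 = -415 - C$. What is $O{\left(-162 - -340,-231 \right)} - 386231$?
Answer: $-386821$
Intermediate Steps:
$O{\left(C,V \right)} = -412 - C$ ($O{\left(C,V \right)} = 3 - \left(415 + C\right) = -412 - C$)
$O{\left(-162 - -340,-231 \right)} - 386231 = \left(-412 - \left(-162 - -340\right)\right) - 386231 = \left(-412 - \left(-162 + 340\right)\right) - 386231 = \left(-412 - 178\right) - 386231 = -590 - 386231 = -386821$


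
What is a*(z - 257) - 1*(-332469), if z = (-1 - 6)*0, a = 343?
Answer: 244318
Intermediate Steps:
z = 0 (z = -7*0 = 0)
a*(z - 257) - 1*(-332469) = 343*(0 - 257) - 1*(-332469) = 343*(-257) + 332469 = -88151 + 332469 = 244318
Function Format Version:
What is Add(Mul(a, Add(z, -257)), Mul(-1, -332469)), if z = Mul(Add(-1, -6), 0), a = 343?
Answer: 244318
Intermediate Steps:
z = 0 (z = Mul(-7, 0) = 0)
Add(Mul(a, Add(z, -257)), Mul(-1, -332469)) = Add(Mul(343, Add(0, -257)), Mul(-1, -332469)) = Add(Mul(343, -257), 332469) = Add(-88151, 332469) = 244318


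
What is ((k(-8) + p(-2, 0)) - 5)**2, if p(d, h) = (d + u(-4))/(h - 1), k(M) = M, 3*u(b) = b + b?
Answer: 625/9 ≈ 69.444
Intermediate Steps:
u(b) = 2*b/3 (u(b) = (b + b)/3 = (2*b)/3 = 2*b/3)
p(d, h) = (-8/3 + d)/(-1 + h) (p(d, h) = (d + (2/3)*(-4))/(h - 1) = (d - 8/3)/(-1 + h) = (-8/3 + d)/(-1 + h))
((k(-8) + p(-2, 0)) - 5)**2 = ((-8 + (-8/3 - 2)/(-1 + 0)) - 5)**2 = ((-8 - 14/3/(-1)) - 5)**2 = ((-8 - 1*(-14/3)) - 5)**2 = ((-8 + 14/3) - 5)**2 = (-10/3 - 5)**2 = (-25/3)**2 = 625/9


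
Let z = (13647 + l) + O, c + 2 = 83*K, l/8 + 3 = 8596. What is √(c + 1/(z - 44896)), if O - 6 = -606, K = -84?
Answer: I*√9493294871455/36895 ≈ 83.51*I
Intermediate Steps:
O = -600 (O = 6 - 606 = -600)
l = 68744 (l = -24 + 8*8596 = -24 + 68768 = 68744)
c = -6974 (c = -2 + 83*(-84) = -2 - 6972 = -6974)
z = 81791 (z = (13647 + 68744) - 600 = 82391 - 600 = 81791)
√(c + 1/(z - 44896)) = √(-6974 + 1/(81791 - 44896)) = √(-6974 + 1/36895) = √(-257305729/36895) = I*√9493294871455/36895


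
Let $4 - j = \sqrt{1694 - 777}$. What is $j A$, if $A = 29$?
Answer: $116 - 29 \sqrt{917} \approx -762.18$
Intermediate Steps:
$j = 4 - \sqrt{917}$ ($j = 4 - \sqrt{1694 - 777} = 4 - \sqrt{917} \approx -26.282$)
$j A = \left(4 - \sqrt{917}\right) 29 = 116 - 29 \sqrt{917}$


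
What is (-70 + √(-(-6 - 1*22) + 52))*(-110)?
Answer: 7700 - 440*√5 ≈ 6716.1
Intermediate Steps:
(-70 + √(-(-6 - 1*22) + 52))*(-110) = (-70 + √(-(-6 - 22) + 52))*(-110) = (-70 + √(-1*(-28) + 52))*(-110) = (-70 + √(28 + 52))*(-110) = (-70 + √80)*(-110) = (-70 + 4*√5)*(-110) = 7700 - 440*√5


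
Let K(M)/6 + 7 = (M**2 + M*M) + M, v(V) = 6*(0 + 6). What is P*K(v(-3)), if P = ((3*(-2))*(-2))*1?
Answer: 188712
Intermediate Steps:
P = 12 (P = -6*(-2)*1 = 12*1 = 12)
v(V) = 36 (v(V) = 6*6 = 36)
K(M) = -42 + 6*M + 12*M**2 (K(M) = -42 + 6*((M**2 + M*M) + M) = -42 + 6*((M**2 + M**2) + M) = -42 + 6*(2*M**2 + M) = -42 + 6*(M + 2*M**2) = -42 + (6*M + 12*M**2) = -42 + 6*M + 12*M**2)
P*K(v(-3)) = 12*(-42 + 6*36 + 12*36**2) = 12*(-42 + 216 + 12*1296) = 12*(-42 + 216 + 15552) = 12*15726 = 188712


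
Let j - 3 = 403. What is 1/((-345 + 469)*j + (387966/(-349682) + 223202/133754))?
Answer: 11692841557/588670954774958 ≈ 1.9863e-5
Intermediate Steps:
j = 406 (j = 3 + 403 = 406)
1/((-345 + 469)*j + (387966/(-349682) + 223202/133754)) = 1/((-345 + 469)*406 + (387966/(-349682) + 223202/133754)) = 1/(124*406 + (387966*(-1/349682) + 223202*(1/133754))) = 1/(50344 + (-193983/174841 + 111601/66877)) = 1/(50344 + 6539429350/11692841557) = 1/(588670954774958/11692841557) = 11692841557/588670954774958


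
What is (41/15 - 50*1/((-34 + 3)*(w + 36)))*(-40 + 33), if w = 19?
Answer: -98917/5115 ≈ -19.339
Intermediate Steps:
(41/15 - 50*1/((-34 + 3)*(w + 36)))*(-40 + 33) = (41/15 - 50*1/((-34 + 3)*(19 + 36)))*(-40 + 33) = (41*(1/15) - 50/(55*(-31)))*(-7) = (41/15 - 50/(-1705))*(-7) = (41/15 - 50*(-1/1705))*(-7) = (41/15 + 10/341)*(-7) = (14131/5115)*(-7) = -98917/5115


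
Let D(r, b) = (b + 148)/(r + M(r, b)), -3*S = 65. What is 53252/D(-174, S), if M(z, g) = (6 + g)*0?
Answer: -27797544/379 ≈ -73345.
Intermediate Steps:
S = -65/3 (S = -⅓*65 = -65/3 ≈ -21.667)
M(z, g) = 0
D(r, b) = (148 + b)/r (D(r, b) = (b + 148)/(r + 0) = (148 + b)/r)
53252/D(-174, S) = 53252/(((148 - 65/3)/(-174))) = 53252/((-1/174*379/3)) = 53252/(-379/522) = 53252*(-522/379) = -27797544/379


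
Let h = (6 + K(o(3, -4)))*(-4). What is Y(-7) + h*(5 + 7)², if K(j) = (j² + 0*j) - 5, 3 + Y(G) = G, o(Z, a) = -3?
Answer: -5770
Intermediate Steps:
Y(G) = -3 + G
K(j) = -5 + j² (K(j) = (j² + 0) - 5 = j² - 5 = -5 + j²)
h = -40 (h = (6 + (-5 + (-3)²))*(-4) = (6 + (-5 + 9))*(-4) = (6 + 4)*(-4) = 10*(-4) = -40)
Y(-7) + h*(5 + 7)² = (-3 - 7) - 40*(5 + 7)² = -10 - 40*12² = -10 - 40*144 = -10 - 5760 = -5770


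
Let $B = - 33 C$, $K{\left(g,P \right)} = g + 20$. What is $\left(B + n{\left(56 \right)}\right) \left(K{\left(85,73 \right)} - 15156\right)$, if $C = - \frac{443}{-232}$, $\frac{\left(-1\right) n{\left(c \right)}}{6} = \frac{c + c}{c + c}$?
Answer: $\frac{8309709}{8} \approx 1.0387 \cdot 10^{6}$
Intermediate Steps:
$K{\left(g,P \right)} = 20 + g$
$n{\left(c \right)} = -6$ ($n{\left(c \right)} = - 6 \frac{c + c}{c + c} = - 6 \frac{2 c}{2 c} = - 6 \cdot 2 c \frac{1}{2 c} = \left(-6\right) 1 = -6$)
$C = \frac{443}{232}$ ($C = \left(-443\right) \left(- \frac{1}{232}\right) = \frac{443}{232} \approx 1.9095$)
$B = - \frac{14619}{232}$ ($B = \left(-33\right) \frac{443}{232} = - \frac{14619}{232} \approx -63.013$)
$\left(B + n{\left(56 \right)}\right) \left(K{\left(85,73 \right)} - 15156\right) = \left(- \frac{14619}{232} - 6\right) \left(\left(20 + 85\right) - 15156\right) = - \frac{16011 \left(105 - 15156\right)}{232} = \left(- \frac{16011}{232}\right) \left(-15051\right) = \frac{8309709}{8}$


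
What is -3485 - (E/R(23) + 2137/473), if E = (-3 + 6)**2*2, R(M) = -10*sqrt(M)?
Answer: -1650542/473 + 9*sqrt(23)/115 ≈ -3489.1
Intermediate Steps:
E = 18 (E = 3**2*2 = 9*2 = 18)
-3485 - (E/R(23) + 2137/473) = -3485 - (18/((-10*sqrt(23))) + 2137/473) = -3485 - (18*(-sqrt(23)/230) + 2137*(1/473)) = -3485 - (-9*sqrt(23)/115 + 2137/473) = -3485 - (2137/473 - 9*sqrt(23)/115) = -3485 + (-2137/473 + 9*sqrt(23)/115) = -1650542/473 + 9*sqrt(23)/115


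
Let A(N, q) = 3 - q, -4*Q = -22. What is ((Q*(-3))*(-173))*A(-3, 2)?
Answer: 5709/2 ≈ 2854.5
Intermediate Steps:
Q = 11/2 (Q = -1/4*(-22) = 11/2 ≈ 5.5000)
((Q*(-3))*(-173))*A(-3, 2) = (((11/2)*(-3))*(-173))*(3 - 1*2) = (-33/2*(-173))*(3 - 2) = (5709/2)*1 = 5709/2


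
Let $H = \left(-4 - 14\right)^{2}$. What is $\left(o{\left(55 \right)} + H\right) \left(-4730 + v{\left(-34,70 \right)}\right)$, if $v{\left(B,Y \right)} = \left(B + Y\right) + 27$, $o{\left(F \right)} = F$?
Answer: $-1768793$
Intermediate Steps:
$H = 324$ ($H = \left(-18\right)^{2} = 324$)
$v{\left(B,Y \right)} = 27 + B + Y$
$\left(o{\left(55 \right)} + H\right) \left(-4730 + v{\left(-34,70 \right)}\right) = \left(55 + 324\right) \left(-4730 + \left(27 - 34 + 70\right)\right) = 379 \left(-4730 + 63\right) = 379 \left(-4667\right) = -1768793$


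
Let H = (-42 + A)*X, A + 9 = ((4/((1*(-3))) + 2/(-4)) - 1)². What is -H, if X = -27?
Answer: -4641/4 ≈ -1160.3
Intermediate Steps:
A = -35/36 (A = -9 + ((4/((1*(-3))) + 2/(-4)) - 1)² = -9 + ((4/(-3) + 2*(-¼)) - 1)² = -9 + ((4*(-⅓) - ½) - 1)² = -9 + ((-4/3 - ½) - 1)² = -9 + (-11/6 - 1)² = -9 + (-17/6)² = -9 + 289/36 = -35/36 ≈ -0.97222)
H = 4641/4 (H = (-42 - 35/36)*(-27) = -1547/36*(-27) = 4641/4 ≈ 1160.3)
-H = -1*4641/4 = -4641/4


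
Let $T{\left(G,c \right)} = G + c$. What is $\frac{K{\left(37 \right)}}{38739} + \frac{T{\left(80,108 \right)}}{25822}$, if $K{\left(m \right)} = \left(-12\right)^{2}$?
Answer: $\frac{1833550}{166719743} \approx 0.010998$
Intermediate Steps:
$K{\left(m \right)} = 144$
$\frac{K{\left(37 \right)}}{38739} + \frac{T{\left(80,108 \right)}}{25822} = \frac{144}{38739} + \frac{80 + 108}{25822} = 144 \cdot \frac{1}{38739} + 188 \cdot \frac{1}{25822} = \frac{48}{12913} + \frac{94}{12911} = \frac{1833550}{166719743}$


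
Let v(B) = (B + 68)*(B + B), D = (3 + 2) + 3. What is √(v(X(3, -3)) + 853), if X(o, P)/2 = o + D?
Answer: √4813 ≈ 69.376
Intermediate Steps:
D = 8 (D = 5 + 3 = 8)
X(o, P) = 16 + 2*o (X(o, P) = 2*(o + 8) = 2*(8 + o) = 16 + 2*o)
v(B) = 2*B*(68 + B) (v(B) = (68 + B)*(2*B) = 2*B*(68 + B))
√(v(X(3, -3)) + 853) = √(2*(16 + 2*3)*(68 + (16 + 2*3)) + 853) = √(2*(16 + 6)*(68 + (16 + 6)) + 853) = √(2*22*(68 + 22) + 853) = √(2*22*90 + 853) = √(3960 + 853) = √4813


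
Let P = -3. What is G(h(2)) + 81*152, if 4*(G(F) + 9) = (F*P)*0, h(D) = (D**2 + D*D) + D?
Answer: 12303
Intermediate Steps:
h(D) = D + 2*D**2 (h(D) = (D**2 + D**2) + D = 2*D**2 + D = D + 2*D**2)
G(F) = -9 (G(F) = -9 + ((F*(-3))*0)/4 = -9 + (-3*F*0)/4 = -9 + (1/4)*0 = -9 + 0 = -9)
G(h(2)) + 81*152 = -9 + 81*152 = -9 + 12312 = 12303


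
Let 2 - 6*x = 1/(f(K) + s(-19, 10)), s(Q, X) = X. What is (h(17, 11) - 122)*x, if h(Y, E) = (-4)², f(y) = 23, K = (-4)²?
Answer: -3445/99 ≈ -34.798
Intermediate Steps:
K = 16
h(Y, E) = 16
x = 65/198 (x = ⅓ - 1/(6*(23 + 10)) = ⅓ - ⅙/33 = ⅓ - ⅙*1/33 = ⅓ - 1/198 = 65/198 ≈ 0.32828)
(h(17, 11) - 122)*x = (16 - 122)*(65/198) = -106*65/198 = -3445/99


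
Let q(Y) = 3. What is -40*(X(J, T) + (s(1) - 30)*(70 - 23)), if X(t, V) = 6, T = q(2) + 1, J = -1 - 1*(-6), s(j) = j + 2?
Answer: 50520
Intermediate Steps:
s(j) = 2 + j
J = 5 (J = -1 + 6 = 5)
T = 4 (T = 3 + 1 = 4)
-40*(X(J, T) + (s(1) - 30)*(70 - 23)) = -40*(6 + ((2 + 1) - 30)*(70 - 23)) = -40*(6 + (3 - 30)*47) = -40*(6 - 27*47) = -40*(6 - 1269) = -40*(-1263) = 50520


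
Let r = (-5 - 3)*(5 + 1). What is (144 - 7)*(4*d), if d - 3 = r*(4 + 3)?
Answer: -182484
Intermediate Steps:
r = -48 (r = -8*6 = -48)
d = -333 (d = 3 - 48*(4 + 3) = 3 - 48*7 = 3 - 336 = -333)
(144 - 7)*(4*d) = (144 - 7)*(4*(-333)) = 137*(-1332) = -182484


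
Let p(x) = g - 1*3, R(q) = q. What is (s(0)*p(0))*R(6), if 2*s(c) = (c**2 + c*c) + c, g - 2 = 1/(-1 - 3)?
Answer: 0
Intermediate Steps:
g = 7/4 (g = 2 + 1/(-1 - 3) = 2 + 1/(-4) = 2 - 1/4 = 7/4 ≈ 1.7500)
p(x) = -5/4 (p(x) = 7/4 - 1*3 = 7/4 - 3 = -5/4)
s(c) = c**2 + c/2 (s(c) = ((c**2 + c*c) + c)/2 = ((c**2 + c**2) + c)/2 = (2*c**2 + c)/2 = (c + 2*c**2)/2 = c**2 + c/2)
(s(0)*p(0))*R(6) = ((0*(1/2 + 0))*(-5/4))*6 = ((0*(1/2))*(-5/4))*6 = (0*(-5/4))*6 = 0*6 = 0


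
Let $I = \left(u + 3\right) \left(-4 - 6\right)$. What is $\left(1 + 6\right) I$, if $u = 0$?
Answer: $-210$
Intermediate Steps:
$I = -30$ ($I = \left(0 + 3\right) \left(-4 - 6\right) = 3 \left(-10\right) = -30$)
$\left(1 + 6\right) I = \left(1 + 6\right) \left(-30\right) = 7 \left(-30\right) = -210$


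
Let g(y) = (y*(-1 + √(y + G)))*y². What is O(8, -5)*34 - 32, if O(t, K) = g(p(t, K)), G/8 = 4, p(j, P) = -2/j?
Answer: -1007/32 - 17*√127/64 ≈ -34.462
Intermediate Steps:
G = 32 (G = 8*4 = 32)
g(y) = y³*(-1 + √(32 + y)) (g(y) = (y*(-1 + √(y + 32)))*y² = (y*(-1 + √(32 + y)))*y² = y³*(-1 + √(32 + y)))
O(t, K) = -8*(-1 + √(32 - 2/t))/t³ (O(t, K) = (-2/t)³*(-1 + √(32 - 2/t)) = (-8/t³)*(-1 + √(32 - 2/t)) = -8*(-1 + √(32 - 2/t))/t³)
O(8, -5)*34 - 32 = ((8 - 8*√(32 - 2/8))/8³)*34 - 32 = ((8 - 8*√(32 - 2*⅛))/512)*34 - 32 = ((8 - 8*√(32 - ¼))/512)*34 - 32 = ((8 - 4*√127)/512)*34 - 32 = (1/64 - √127/128)*34 - 32 = (17/32 - 17*√127/64) - 32 = -1007/32 - 17*√127/64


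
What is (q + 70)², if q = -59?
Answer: 121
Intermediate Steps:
(q + 70)² = (-59 + 70)² = 11² = 121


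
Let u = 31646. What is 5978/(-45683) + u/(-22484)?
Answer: -71822435/46688026 ≈ -1.5383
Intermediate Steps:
5978/(-45683) + u/(-22484) = 5978/(-45683) + 31646/(-22484) = 5978*(-1/45683) + 31646*(-1/22484) = -5978/45683 - 15823/11242 = -71822435/46688026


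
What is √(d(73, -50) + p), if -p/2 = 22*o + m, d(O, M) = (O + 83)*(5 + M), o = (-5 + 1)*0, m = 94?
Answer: 2*I*√1802 ≈ 84.9*I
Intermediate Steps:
o = 0 (o = -4*0 = 0)
d(O, M) = (5 + M)*(83 + O) (d(O, M) = (83 + O)*(5 + M) = (5 + M)*(83 + O))
p = -188 (p = -2*(22*0 + 94) = -2*(0 + 94) = -2*94 = -188)
√(d(73, -50) + p) = √((415 + 5*73 + 83*(-50) - 50*73) - 188) = √((415 + 365 - 4150 - 3650) - 188) = √(-7020 - 188) = √(-7208) = 2*I*√1802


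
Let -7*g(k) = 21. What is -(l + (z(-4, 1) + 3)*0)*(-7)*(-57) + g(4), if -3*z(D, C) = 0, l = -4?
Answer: 1593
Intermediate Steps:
g(k) = -3 (g(k) = -1/7*21 = -3)
z(D, C) = 0 (z(D, C) = -1/3*0 = 0)
-(l + (z(-4, 1) + 3)*0)*(-7)*(-57) + g(4) = -(-4 + (0 + 3)*0)*(-7)*(-57) - 3 = -(-4 + 3*0)*(-7)*(-57) - 3 = -(-4 + 0)*(-7)*(-57) - 3 = -(-4)*(-7)*(-57) - 3 = -1*28*(-57) - 3 = -28*(-57) - 3 = 1596 - 3 = 1593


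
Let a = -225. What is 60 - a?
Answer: 285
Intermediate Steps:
60 - a = 60 - 1*(-225) = 60 + 225 = 285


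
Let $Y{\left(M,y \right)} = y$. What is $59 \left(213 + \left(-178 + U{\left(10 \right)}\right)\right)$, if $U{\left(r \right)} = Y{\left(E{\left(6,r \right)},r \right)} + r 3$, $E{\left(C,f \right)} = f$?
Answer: $4425$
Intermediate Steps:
$U{\left(r \right)} = 4 r$ ($U{\left(r \right)} = r + r 3 = r + 3 r = 4 r$)
$59 \left(213 + \left(-178 + U{\left(10 \right)}\right)\right) = 59 \left(213 + \left(-178 + 4 \cdot 10\right)\right) = 59 \left(213 + \left(-178 + 40\right)\right) = 59 \left(213 - 138\right) = 59 \cdot 75 = 4425$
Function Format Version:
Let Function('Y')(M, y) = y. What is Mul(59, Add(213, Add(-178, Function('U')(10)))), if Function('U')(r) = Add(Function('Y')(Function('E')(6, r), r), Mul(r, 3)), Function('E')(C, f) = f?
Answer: 4425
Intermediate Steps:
Function('U')(r) = Mul(4, r) (Function('U')(r) = Add(r, Mul(r, 3)) = Add(r, Mul(3, r)) = Mul(4, r))
Mul(59, Add(213, Add(-178, Function('U')(10)))) = Mul(59, Add(213, Add(-178, Mul(4, 10)))) = Mul(59, Add(213, Add(-178, 40))) = Mul(59, Add(213, -138)) = Mul(59, 75) = 4425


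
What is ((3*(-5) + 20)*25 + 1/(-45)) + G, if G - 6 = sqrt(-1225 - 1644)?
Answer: 5894/45 + I*sqrt(2869) ≈ 130.98 + 53.563*I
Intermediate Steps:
G = 6 + I*sqrt(2869) (G = 6 + sqrt(-1225 - 1644) = 6 + sqrt(-2869) = 6 + I*sqrt(2869) ≈ 6.0 + 53.563*I)
((3*(-5) + 20)*25 + 1/(-45)) + G = ((3*(-5) + 20)*25 + 1/(-45)) + (6 + I*sqrt(2869)) = ((-15 + 20)*25 - 1/45) + (6 + I*sqrt(2869)) = (5*25 - 1/45) + (6 + I*sqrt(2869)) = (125 - 1/45) + (6 + I*sqrt(2869)) = 5624/45 + (6 + I*sqrt(2869)) = 5894/45 + I*sqrt(2869)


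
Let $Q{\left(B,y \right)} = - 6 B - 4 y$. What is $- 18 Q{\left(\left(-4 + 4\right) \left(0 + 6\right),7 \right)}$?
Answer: $504$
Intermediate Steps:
$- 18 Q{\left(\left(-4 + 4\right) \left(0 + 6\right),7 \right)} = - 18 \left(- 6 \left(-4 + 4\right) \left(0 + 6\right) - 28\right) = - 18 \left(- 6 \cdot 0 \cdot 6 - 28\right) = - 18 \left(\left(-6\right) 0 - 28\right) = - 18 \left(0 - 28\right) = \left(-18\right) \left(-28\right) = 504$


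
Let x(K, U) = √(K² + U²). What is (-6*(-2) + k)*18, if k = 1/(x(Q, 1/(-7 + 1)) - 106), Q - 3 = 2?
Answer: 1643544/7615 - 108*√901/403595 ≈ 215.82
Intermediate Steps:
Q = 5 (Q = 3 + 2 = 5)
k = 1/(-106 + √901/6) (k = 1/(√(5² + (1/(-7 + 1))²) - 106) = 1/(√(25 + (1/(-6))²) - 106) = 1/(√(25 + (-⅙)²) - 106) = 1/(√(25 + 1/36) - 106) = 1/(√(901/36) - 106) = 1/(√901/6 - 106) = 1/(-106 + √901/6) ≈ -0.0099013)
(-6*(-2) + k)*18 = (-6*(-2) + (-72/7615 - 6*√901/403595))*18 = (12 + (-72/7615 - 6*√901/403595))*18 = (91308/7615 - 6*√901/403595)*18 = 1643544/7615 - 108*√901/403595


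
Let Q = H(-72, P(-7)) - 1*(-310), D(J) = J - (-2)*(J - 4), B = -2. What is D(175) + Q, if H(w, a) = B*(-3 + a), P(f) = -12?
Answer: 857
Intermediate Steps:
H(w, a) = 6 - 2*a (H(w, a) = -2*(-3 + a) = 6 - 2*a)
D(J) = -8 + 3*J (D(J) = J - (-2)*(-4 + J) = J - (8 - 2*J) = J + (-8 + 2*J) = -8 + 3*J)
Q = 340 (Q = (6 - 2*(-12)) - 1*(-310) = (6 + 24) + 310 = 30 + 310 = 340)
D(175) + Q = (-8 + 3*175) + 340 = (-8 + 525) + 340 = 517 + 340 = 857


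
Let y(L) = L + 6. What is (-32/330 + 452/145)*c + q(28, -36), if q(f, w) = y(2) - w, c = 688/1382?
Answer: 150454628/3306435 ≈ 45.504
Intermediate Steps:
y(L) = 6 + L
c = 344/691 (c = 688*(1/1382) = 344/691 ≈ 0.49783)
q(f, w) = 8 - w (q(f, w) = (6 + 2) - w = 8 - w)
(-32/330 + 452/145)*c + q(28, -36) = (-32/330 + 452/145)*(344/691) + (8 - 1*(-36)) = (-32*1/330 + 452*(1/145))*(344/691) + (8 + 36) = (-16/165 + 452/145)*(344/691) + 44 = (14452/4785)*(344/691) + 44 = 4971488/3306435 + 44 = 150454628/3306435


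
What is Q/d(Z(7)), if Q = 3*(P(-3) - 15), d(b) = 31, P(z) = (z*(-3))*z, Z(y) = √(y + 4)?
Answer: -126/31 ≈ -4.0645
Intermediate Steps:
Z(y) = √(4 + y)
P(z) = -3*z² (P(z) = (-3*z)*z = -3*z²)
Q = -126 (Q = 3*(-3*(-3)² - 15) = 3*(-3*9 - 15) = 3*(-27 - 15) = 3*(-42) = -126)
Q/d(Z(7)) = -126/31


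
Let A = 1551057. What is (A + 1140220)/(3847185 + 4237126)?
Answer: 2691277/8084311 ≈ 0.33290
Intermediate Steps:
(A + 1140220)/(3847185 + 4237126) = (1551057 + 1140220)/(3847185 + 4237126) = 2691277/8084311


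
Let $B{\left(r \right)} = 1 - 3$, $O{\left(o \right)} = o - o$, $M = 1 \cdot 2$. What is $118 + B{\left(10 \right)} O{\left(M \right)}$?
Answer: $118$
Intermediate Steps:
$M = 2$
$O{\left(o \right)} = 0$
$B{\left(r \right)} = -2$
$118 + B{\left(10 \right)} O{\left(M \right)} = 118 - 0 = 118 + 0 = 118$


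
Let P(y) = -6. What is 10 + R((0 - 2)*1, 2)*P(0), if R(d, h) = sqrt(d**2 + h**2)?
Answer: 10 - 12*sqrt(2) ≈ -6.9706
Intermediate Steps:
10 + R((0 - 2)*1, 2)*P(0) = 10 + sqrt(((0 - 2)*1)**2 + 2**2)*(-6) = 10 + sqrt((-2*1)**2 + 4)*(-6) = 10 + sqrt((-2)**2 + 4)*(-6) = 10 + sqrt(4 + 4)*(-6) = 10 + sqrt(8)*(-6) = 10 + (2*sqrt(2))*(-6) = 10 - 12*sqrt(2)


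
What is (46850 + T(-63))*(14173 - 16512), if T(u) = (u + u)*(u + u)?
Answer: -146716114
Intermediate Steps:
T(u) = 4*u² (T(u) = (2*u)*(2*u) = 4*u²)
(46850 + T(-63))*(14173 - 16512) = (46850 + 4*(-63)²)*(14173 - 16512) = (46850 + 4*3969)*(-2339) = (46850 + 15876)*(-2339) = 62726*(-2339) = -146716114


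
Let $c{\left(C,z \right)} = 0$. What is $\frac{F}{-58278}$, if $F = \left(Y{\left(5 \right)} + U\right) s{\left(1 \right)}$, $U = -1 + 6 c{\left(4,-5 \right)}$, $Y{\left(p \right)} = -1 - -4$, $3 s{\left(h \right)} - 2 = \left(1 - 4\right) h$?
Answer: $\frac{1}{87417} \approx 1.1439 \cdot 10^{-5}$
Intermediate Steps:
$s{\left(h \right)} = \frac{2}{3} - h$ ($s{\left(h \right)} = \frac{2}{3} + \frac{\left(1 - 4\right) h}{3} = \frac{2}{3} + \frac{\left(-3\right) h}{3} = \frac{2}{3} - h$)
$Y{\left(p \right)} = 3$ ($Y{\left(p \right)} = -1 + 4 = 3$)
$U = -1$ ($U = -1 + 6 \cdot 0 = -1 + 0 = -1$)
$F = - \frac{2}{3}$ ($F = \left(3 - 1\right) \left(\frac{2}{3} - 1\right) = 2 \left(\frac{2}{3} - 1\right) = 2 \left(- \frac{1}{3}\right) = - \frac{2}{3} \approx -0.66667$)
$\frac{F}{-58278} = - \frac{2}{3 \left(-58278\right)} = \left(- \frac{2}{3}\right) \left(- \frac{1}{58278}\right) = \frac{1}{87417}$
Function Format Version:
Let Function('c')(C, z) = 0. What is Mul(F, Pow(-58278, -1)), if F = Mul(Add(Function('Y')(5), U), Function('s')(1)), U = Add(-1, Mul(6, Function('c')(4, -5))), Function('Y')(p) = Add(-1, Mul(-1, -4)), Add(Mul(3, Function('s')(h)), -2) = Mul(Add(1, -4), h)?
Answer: Rational(1, 87417) ≈ 1.1439e-5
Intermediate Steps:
Function('s')(h) = Add(Rational(2, 3), Mul(-1, h)) (Function('s')(h) = Add(Rational(2, 3), Mul(Rational(1, 3), Mul(Add(1, -4), h))) = Add(Rational(2, 3), Mul(Rational(1, 3), Mul(-3, h))) = Add(Rational(2, 3), Mul(-1, h)))
Function('Y')(p) = 3 (Function('Y')(p) = Add(-1, 4) = 3)
U = -1 (U = Add(-1, Mul(6, 0)) = Add(-1, 0) = -1)
F = Rational(-2, 3) (F = Mul(Add(3, -1), Add(Rational(2, 3), Mul(-1, 1))) = Mul(2, Add(Rational(2, 3), -1)) = Mul(2, Rational(-1, 3)) = Rational(-2, 3) ≈ -0.66667)
Mul(F, Pow(-58278, -1)) = Mul(Rational(-2, 3), Pow(-58278, -1)) = Mul(Rational(-2, 3), Rational(-1, 58278)) = Rational(1, 87417)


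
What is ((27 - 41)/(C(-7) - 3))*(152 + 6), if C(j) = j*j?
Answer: -1106/23 ≈ -48.087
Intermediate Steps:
C(j) = j**2
((27 - 41)/(C(-7) - 3))*(152 + 6) = ((27 - 41)/((-7)**2 - 3))*(152 + 6) = -14/(49 - 3)*158 = -14/46*158 = -14*1/46*158 = -7/23*158 = -1106/23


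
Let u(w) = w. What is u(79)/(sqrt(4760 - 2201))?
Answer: 79*sqrt(2559)/2559 ≈ 1.5617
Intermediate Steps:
u(79)/(sqrt(4760 - 2201)) = 79/(sqrt(4760 - 2201)) = 79/(sqrt(2559)) = 79*(sqrt(2559)/2559) = 79*sqrt(2559)/2559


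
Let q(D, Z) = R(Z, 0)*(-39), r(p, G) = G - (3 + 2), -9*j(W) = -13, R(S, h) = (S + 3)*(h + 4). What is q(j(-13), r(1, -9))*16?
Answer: 27456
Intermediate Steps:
R(S, h) = (3 + S)*(4 + h)
j(W) = 13/9 (j(W) = -⅑*(-13) = 13/9)
r(p, G) = -5 + G (r(p, G) = G - 1*5 = G - 5 = -5 + G)
q(D, Z) = -468 - 156*Z (q(D, Z) = (12 + 3*0 + 4*Z + Z*0)*(-39) = (12 + 0 + 4*Z + 0)*(-39) = (12 + 4*Z)*(-39) = -468 - 156*Z)
q(j(-13), r(1, -9))*16 = (-468 - 156*(-5 - 9))*16 = (-468 - 156*(-14))*16 = (-468 + 2184)*16 = 1716*16 = 27456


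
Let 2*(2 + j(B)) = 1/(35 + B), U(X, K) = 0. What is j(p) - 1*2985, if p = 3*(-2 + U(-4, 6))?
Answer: -173245/58 ≈ -2987.0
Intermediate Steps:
p = -6 (p = 3*(-2 + 0) = 3*(-2) = -6)
j(B) = -2 + 1/(2*(35 + B))
j(p) - 1*2985 = (-139 - 4*(-6))/(2*(35 - 6)) - 1*2985 = (½)*(-139 + 24)/29 - 2985 = (½)*(1/29)*(-115) - 2985 = -115/58 - 2985 = -173245/58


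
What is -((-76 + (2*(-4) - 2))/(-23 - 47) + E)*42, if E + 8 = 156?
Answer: -31338/5 ≈ -6267.6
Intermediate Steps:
E = 148 (E = -8 + 156 = 148)
-((-76 + (2*(-4) - 2))/(-23 - 47) + E)*42 = -((-76 + (2*(-4) - 2))/(-23 - 47) + 148)*42 = -((-76 + (-8 - 2))/(-70) + 148)*42 = -((-76 - 10)*(-1/70) + 148)*42 = -(-86*(-1/70) + 148)*42 = -(43/35 + 148)*42 = -5223*42/35 = -1*31338/5 = -31338/5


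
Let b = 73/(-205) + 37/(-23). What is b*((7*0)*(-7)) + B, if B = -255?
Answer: -255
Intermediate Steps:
b = -9264/4715 (b = 73*(-1/205) + 37*(-1/23) = -73/205 - 37/23 = -9264/4715 ≈ -1.9648)
b*((7*0)*(-7)) + B = -9264*7*0*(-7)/4715 - 255 = -0*(-7) - 255 = -9264/4715*0 - 255 = 0 - 255 = -255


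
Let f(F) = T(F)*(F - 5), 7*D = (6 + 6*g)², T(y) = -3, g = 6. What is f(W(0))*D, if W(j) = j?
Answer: 3780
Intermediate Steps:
D = 252 (D = (6 + 6*6)²/7 = (6 + 36)²/7 = (⅐)*42² = (⅐)*1764 = 252)
f(F) = 15 - 3*F (f(F) = -3*(F - 5) = -3*(-5 + F) = 15 - 3*F)
f(W(0))*D = (15 - 3*0)*252 = (15 + 0)*252 = 15*252 = 3780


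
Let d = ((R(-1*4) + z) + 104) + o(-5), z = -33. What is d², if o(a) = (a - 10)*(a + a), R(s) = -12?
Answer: 43681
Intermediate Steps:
o(a) = 2*a*(-10 + a) (o(a) = (-10 + a)*(2*a) = 2*a*(-10 + a))
d = 209 (d = ((-12 - 33) + 104) + 2*(-5)*(-10 - 5) = (-45 + 104) + 2*(-5)*(-15) = 59 + 150 = 209)
d² = 209² = 43681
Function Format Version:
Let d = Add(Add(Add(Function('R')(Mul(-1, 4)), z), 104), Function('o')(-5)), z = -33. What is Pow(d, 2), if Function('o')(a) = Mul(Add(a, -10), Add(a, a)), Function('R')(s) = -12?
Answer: 43681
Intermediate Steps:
Function('o')(a) = Mul(2, a, Add(-10, a)) (Function('o')(a) = Mul(Add(-10, a), Mul(2, a)) = Mul(2, a, Add(-10, a)))
d = 209 (d = Add(Add(Add(-12, -33), 104), Mul(2, -5, Add(-10, -5))) = Add(Add(-45, 104), Mul(2, -5, -15)) = Add(59, 150) = 209)
Pow(d, 2) = Pow(209, 2) = 43681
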